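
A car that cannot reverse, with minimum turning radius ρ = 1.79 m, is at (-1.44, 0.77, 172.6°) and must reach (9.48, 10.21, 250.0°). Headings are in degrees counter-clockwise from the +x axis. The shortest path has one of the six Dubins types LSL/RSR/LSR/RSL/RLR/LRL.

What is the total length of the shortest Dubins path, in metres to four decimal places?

21.0617 m

Let ψ = atan2(Δy, Δx) = atan2(9.44, 10.92) = 40.8424° be the start→goal bearing.
Normalize: d = |goal − start| / ρ = 14.434680/1.79 = 8.064067, α = (θ_start − ψ) mod 360° = 131.7576° = 2.299604 rad, β = (θ_goal − ψ) mod 360° = 209.1576° = 3.650489 rad.
Common terms: sin α = 0.745969, cos α = -0.665981, sin β = -0.487214, cos β = -0.873283, cos(α−β) = 0.218143, d² = 65.029181. Work in radians in the unit-radius frame; every candidate has L = ρ·(t + p + q).
LSL: p² = 2 + d² − 2cos(α−β) + 2d(sin α − sin β) = 86.481830; p = √p² = 9.299561; φ = atan2(cos β − cos α, d + sin α − sin β) = -0.022293 rad; t = (φ − α) mod 2π = 3.961288 rad, q = (β − φ) mod 2π = 3.672782 rad → L = 1.79·(3.961288 + 9.299561 + 3.672782) = 1.79·16.933631 = 30.311199 m
RSR: p² = 2 + d² − 2cos(α−β) + 2d(sin β − sin α) = 46.703960; p = √p² = 6.834030; φ = atan2(cos α − cos β, d − sin α + sin β) = 0.030338 rad; t = (α − φ) mod 2π = 2.269266 rad, q = (φ − β) mod 2π = 2.663035 rad → L = 1.79·(2.269266 + 6.834030 + 2.663035) = 1.79·11.766330 = 21.061731 m
LSR: p² = d² − 2 + 2cos(α−β) + 2d(sin α + sin β) = 67.638709; p = √p² = 8.224276; φ = atan2(−cos α − cos β, d + sin α + sin β) − atan2(−2, p) = 0.421430 rad; t = (φ − α) mod 2π = 4.405012 rad, q = (φ − β) mod 2π = 3.054127 rad → L = 1.79·(4.405012 + 8.224276 + 3.054127) = 1.79·15.683414 = 28.073311 m
RSL: p² = d² − 2 + 2cos(α−β) − 2d(sin α + sin β) = 59.292227; p = √p² = 7.700145; φ = atan2(cos α + cos β, d − sin α − sin β) − atan2(2, p) = -0.448829 rad; t = (α − φ) mod 2π = 2.748433 rad, q = (β − φ) mod 2π = 4.099318 rad → L = 1.79·(2.748433 + 7.700145 + 4.099318) = 1.79·14.547895 = 26.040733 m
RLR: c = (6 − d² + 2cos(α−β) + 2d(sin α − sin β))/8 = -4.837995, |c| > 1 → infeasible
LRL: c = (6 − d² + 2cos(α−β) − 2d(sin α − sin β))/8 = -9.810229, |c| > 1 → infeasible
Shortest: RSR with L = 21.061731 m ≈ 21.0617 m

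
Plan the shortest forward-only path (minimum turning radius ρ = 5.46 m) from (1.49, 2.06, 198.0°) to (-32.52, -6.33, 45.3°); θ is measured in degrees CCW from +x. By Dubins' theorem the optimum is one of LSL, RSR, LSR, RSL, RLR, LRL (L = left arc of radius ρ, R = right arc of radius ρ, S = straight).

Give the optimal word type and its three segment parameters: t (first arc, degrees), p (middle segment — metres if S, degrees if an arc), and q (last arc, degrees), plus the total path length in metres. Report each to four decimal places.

LSR: t = 14.0528°, p = 30.7011 m, q = 166.7528°, L = 47.9310 m

Let ψ = atan2(Δy, Δx) = atan2(-8.39, -34.01) = -166.1423° be the start→goal bearing.
Normalize: d = |goal − start| / ρ = 35.029590/5.46 = 6.415676, α = (θ_start − ψ) mod 360° = 4.1423° = 0.072296 rad, β = (θ_goal − ψ) mod 360° = 211.4423° = 3.690364 rad.
Common terms: sin α = 0.072233, cos α = 0.997388, sin β = -0.521639, cos β = -0.853166, cos(α−β) = -0.888617, d² = 41.160897. Work in radians in the unit-radius frame; every candidate has L = ρ·(t + p + q).
LSL: p² = 2 + d² − 2cos(α−β) + 2d(sin α − sin β) = 52.558319; p = √p² = 7.249712; φ = atan2(cos β − cos α, d + sin α − sin β) = -0.258116 rad; t = (φ − α) mod 2π = 5.952773 rad, q = (β − φ) mod 2π = 3.948479 rad → L = 5.46·(5.952773 + 7.249712 + 3.948479) = 5.46·17.150965 = 93.644266 m
RSR: p² = 2 + d² − 2cos(α−β) + 2d(sin β − sin α) = 37.317944; p = √p² = 6.108841; φ = atan2(cos α − cos β, d − sin α + sin β) = 0.307766 rad; t = (α − φ) mod 2π = 6.047716 rad, q = (φ − β) mod 2π = 2.900588 rad → L = 5.46·(6.047716 + 6.108841 + 2.900588) = 5.46·15.057145 = 82.212009 m
LSR: p² = d² − 2 + 2cos(α−β) + 2d(sin α + sin β) = 31.617177; p = √p² = 5.622915; φ = atan2(−cos α − cos β, d + sin α + sin β) − atan2(−2, p) = 0.317564 rad; t = (φ − α) mod 2π = 0.245268 rad, q = (φ − β) mod 2π = 2.910386 rad → L = 5.46·(0.245268 + 5.622915 + 2.910386) = 5.46·8.778569 = 47.930989 m
RSL: p² = d² − 2 + 2cos(α−β) − 2d(sin α + sin β) = 43.150148; p = √p² = 6.568877; φ = atan2(cos α + cos β, d − sin α − sin β) − atan2(2, p) = -0.274544 rad; t = (α − φ) mod 2π = 0.346840 rad, q = (β − φ) mod 2π = 3.964908 rad → L = 5.46·(0.346840 + 6.568877 + 3.964908) = 5.46·10.880626 = 59.408216 m
RLR: c = (6 − d² + 2cos(α−β) + 2d(sin α − sin β))/8 = -3.664743, |c| > 1 → infeasible
LRL: c = (6 − d² + 2cos(α−β) − 2d(sin α − sin β))/8 = -5.569790, |c| > 1 → infeasible
Shortest: LSR with L = 47.930989 m ≈ 47.9310 m
Convert LSR to answer units (arcs ×180/π): t = 0.245268·180/π = 14.0528°, p = ρ·p = 5.46·5.622915 = 30.7011 m, q = 2.910386·180/π = 166.7528°, L = 47.9310 m.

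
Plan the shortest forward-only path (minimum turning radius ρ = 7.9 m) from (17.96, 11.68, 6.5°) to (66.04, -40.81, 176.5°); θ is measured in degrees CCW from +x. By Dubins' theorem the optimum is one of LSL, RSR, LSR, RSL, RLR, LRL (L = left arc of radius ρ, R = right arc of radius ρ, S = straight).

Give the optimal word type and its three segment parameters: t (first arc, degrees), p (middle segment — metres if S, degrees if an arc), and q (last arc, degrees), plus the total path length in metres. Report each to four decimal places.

Let ψ = atan2(Δy, Δx) = atan2(-52.49, 48.08) = -47.5108° be the start→goal bearing.
Normalize: d = |goal − start| / ρ = 71.182066/7.9 = 9.010388, α = (θ_start − ψ) mod 360° = 54.0108° = 0.942667 rad, β = (θ_goal − ψ) mod 360° = 224.0108° = 3.909726 rad.
Common terms: sin α = 0.809128, cos α = 0.587633, sin β = -0.694794, cos β = -0.719209, cos(α−β) = -0.984808, d² = 81.187093. Work in radians in the unit-radius frame; every candidate has L = ρ·(t + p + q).
LSL: p² = 2 + d² − 2cos(α−β) + 2d(sin α − sin β) = 112.258552; p = √p² = 10.595214; φ = atan2(cos β − cos α, d + sin α − sin β) = -0.123658 rad; t = (φ − α) mod 2π = 5.216861 rad, q = (β − φ) mod 2π = 4.033384 rad → L = 7.9·(5.216861 + 10.595214 + 4.033384) = 7.9·19.845459 = 156.779123 m
RSR: p² = 2 + d² − 2cos(α−β) + 2d(sin β − sin α) = 58.054866; p = √p² = 7.619374; φ = atan2(cos α − cos β, d − sin α + sin β) = 0.172368 rad; t = (α − φ) mod 2π = 0.770299 rad, q = (φ − β) mod 2π = 2.545827 rad → L = 7.9·(0.770299 + 7.619374 + 2.545827) = 7.9·10.935500 = 86.390450 m
LSR: p² = d² − 2 + 2cos(α−β) + 2d(sin α + sin β) = 79.277862; p = √p² = 8.903812; φ = atan2(−cos α − cos β, d + sin α + sin β) − atan2(−2, p) = 0.235374 rad; t = (φ − α) mod 2π = 5.575893 rad, q = (φ − β) mod 2π = 2.608833 rad → L = 7.9·(5.575893 + 8.903812 + 2.608833) = 7.9·17.088538 = 134.999449 m
RSL: p² = d² − 2 + 2cos(α−β) − 2d(sin α + sin β) = 75.157094; p = √p² = 8.669319; φ = atan2(cos α + cos β, d − sin α − sin β) − atan2(2, p) = -0.241521 rad; t = (α − φ) mod 2π = 1.184188 rad, q = (β − φ) mod 2π = 4.151247 rad → L = 7.9·(1.184188 + 8.669319 + 4.151247) = 7.9·14.004754 = 110.637558 m
RLR: c = (6 − d² + 2cos(α−β) + 2d(sin α − sin β))/8 = -6.256858, |c| > 1 → infeasible
LRL: c = (6 − d² + 2cos(α−β) − 2d(sin α − sin β))/8 = -13.032319, |c| > 1 → infeasible
Shortest: RSR with L = 86.390450 m ≈ 86.3904 m
Convert RSR to answer units (arcs ×180/π): t = 0.770299·180/π = 44.1349°, p = ρ·p = 7.9·7.619374 = 60.1931 m, q = 2.545827·180/π = 145.8651°, L = 86.3904 m.

RSR: t = 44.1349°, p = 60.1931 m, q = 145.8651°, L = 86.3904 m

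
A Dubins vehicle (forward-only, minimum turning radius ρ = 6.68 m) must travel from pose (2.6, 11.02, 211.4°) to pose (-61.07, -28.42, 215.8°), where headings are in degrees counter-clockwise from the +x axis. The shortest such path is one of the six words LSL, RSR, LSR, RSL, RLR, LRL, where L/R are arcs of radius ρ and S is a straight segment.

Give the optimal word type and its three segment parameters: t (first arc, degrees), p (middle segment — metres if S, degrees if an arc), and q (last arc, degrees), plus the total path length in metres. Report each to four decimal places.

Let ψ = atan2(Δy, Δx) = atan2(-39.44, -63.67) = -148.2241° be the start→goal bearing.
Normalize: d = |goal − start| / ρ = 74.895811/6.68 = 11.211948, α = (θ_start − ψ) mod 360° = 359.6241° = 6.276625 rad, β = (θ_goal − ψ) mod 360° = 4.0241° = 0.070234 rad.
Common terms: sin α = -0.006561, cos α = 0.999978, sin β = 0.070176, cos β = 0.997535, cos(α−β) = 0.997053, d² = 125.707772. Work in radians in the unit-radius frame; every candidate has L = ρ·(t + p + q).
LSL: p² = 2 + d² − 2cos(α−β) + 2d(sin α − sin β) = 123.992931; p = √p² = 11.135211; φ = atan2(cos β − cos α, d + sin α − sin β) = -0.000219 rad; t = (φ − α) mod 2π = 0.006341 rad, q = (β − φ) mod 2π = 0.070453 rad → L = 6.68·(0.006341 + 11.135211 + 0.070453) = 6.68·11.212006 = 74.896199 m
RSR: p² = 2 + d² − 2cos(α−β) + 2d(sin β − sin α) = 127.434403; p = √p² = 11.288685; φ = atan2(cos α − cos β, d − sin α + sin β) = 0.000216 rad; t = (α − φ) mod 2π = 6.276408 rad, q = (φ − β) mod 2π = 6.213168 rad → L = 6.68·(6.276408 + 11.288685 + 6.213168) = 6.68·23.778261 = 158.838783 m
LSR: p² = d² − 2 + 2cos(α−β) + 2d(sin α + sin β) = 127.128386; p = √p² = 11.275122; φ = atan2(−cos α − cos β, d + sin α + sin β) − atan2(−2, p) = 0.000221 rad; t = (φ − α) mod 2π = 0.006781 rad, q = (φ − β) mod 2π = 6.213172 rad → L = 6.68·(0.006781 + 11.275122 + 6.213172) = 6.68·17.495076 = 116.867105 m
RSL: p² = d² − 2 + 2cos(α−β) − 2d(sin α + sin β) = 124.275369; p = √p² = 11.147886; φ = atan2(cos α + cos β, d − sin α − sin β) − atan2(2, p) = -0.000223 rad; t = (α − φ) mod 2π = 6.276848 rad, q = (β − φ) mod 2π = 0.070457 rad → L = 6.68·(6.276848 + 11.147886 + 0.070457) = 6.68·17.495191 = 116.867876 m
RLR: c = (6 − d² + 2cos(α−β) + 2d(sin α − sin β))/8 = -14.929300, |c| > 1 → infeasible
LRL: c = (6 − d² + 2cos(α−β) − 2d(sin α − sin β))/8 = -14.499116, |c| > 1 → infeasible
Shortest: LSL with L = 74.896199 m ≈ 74.8962 m
Convert LSL to answer units (arcs ×180/π): t = 0.006341·180/π = 0.3633°, p = ρ·p = 6.68·11.135211 = 74.3832 m, q = 0.070453·180/π = 4.0367°, L = 74.8962 m.

LSL: t = 0.3633°, p = 74.3832 m, q = 4.0367°, L = 74.8962 m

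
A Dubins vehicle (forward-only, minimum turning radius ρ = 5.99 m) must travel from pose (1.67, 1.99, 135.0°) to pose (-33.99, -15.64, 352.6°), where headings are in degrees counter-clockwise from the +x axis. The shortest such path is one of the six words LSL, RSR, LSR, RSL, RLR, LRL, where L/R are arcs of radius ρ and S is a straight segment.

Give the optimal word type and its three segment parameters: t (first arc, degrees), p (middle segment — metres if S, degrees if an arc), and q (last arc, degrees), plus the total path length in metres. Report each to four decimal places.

Let ψ = atan2(Δy, Δx) = atan2(-17.63, -35.66) = -153.6926° be the start→goal bearing.
Normalize: d = |goal − start| / ρ = 39.780052/5.99 = 6.641077, α = (θ_start − ψ) mod 360° = 288.6926° = 5.038636 rad, β = (θ_goal − ψ) mod 360° = 146.2926° = 2.553288 rad.
Common terms: sin α = -0.947252, cos α = 0.320491, sin β = 0.554952, cos β = -0.831882, cos(α−β) = -0.792290, d² = 44.103904. Work in radians in the unit-radius frame; every candidate has L = ρ·(t + p + q).
LSL: p² = 2 + d² − 2cos(α−β) + 2d(sin α − sin β) = 27.735985; p = √p² = 5.266496; φ = atan2(cos β − cos α, d + sin α − sin β) = -0.220597 rad; t = (φ − α) mod 2π = 1.023952 rad, q = (β − φ) mod 2π = 2.773884 rad → L = 5.99·(1.023952 + 5.266496 + 2.773884) = 5.99·9.064333 = 54.295354 m
RSR: p² = 2 + d² − 2cos(α−β) + 2d(sin β − sin α) = 67.640982; p = √p² = 8.224414; φ = atan2(cos α − cos β, d − sin α + sin β) = 0.140579 rad; t = (α − φ) mod 2π = 4.898058 rad, q = (φ − β) mod 2π = 3.870476 rad → L = 5.99·(4.898058 + 8.224414 + 3.870476) = 5.99·16.992948 = 101.787758 m
LSR: p² = d² − 2 + 2cos(α−β) + 2d(sin α + sin β) = 35.308739; p = √p² = 5.942116; φ = atan2(−cos α − cos β, d + sin α + sin β) − atan2(−2, p) = 0.406327 rad; t = (φ − α) mod 2π = 1.650876 rad, q = (φ − β) mod 2π = 4.136225 rad → L = 5.99·(1.650876 + 5.942116 + 4.136225) = 5.99·11.729216 = 70.258004 m
RSL: p² = d² − 2 + 2cos(α−β) − 2d(sin α + sin β) = 45.729912; p = √p² = 6.762389; φ = atan2(cos α + cos β, d − sin α − sin β) − atan2(2, p) = -0.360138 rad; t = (α − φ) mod 2π = 5.398774 rad, q = (β − φ) mod 2π = 2.913425 rad → L = 5.99·(5.398774 + 6.762389 + 2.913425) = 5.99·15.074589 = 90.296790 m
RLR: c = (6 − d² + 2cos(α−β) + 2d(sin α − sin β))/8 = -7.455123, |c| > 1 → infeasible
LRL: c = (6 − d² + 2cos(α−β) − 2d(sin α − sin β))/8 = -2.466998, |c| > 1 → infeasible
Shortest: LSL with L = 54.295354 m ≈ 54.2954 m
Convert LSL to answer units (arcs ×180/π): t = 1.023952·180/π = 58.6681°, p = ρ·p = 5.99·5.266496 = 31.5463 m, q = 2.773884·180/π = 158.9319°, L = 54.2954 m.

LSL: t = 58.6681°, p = 31.5463 m, q = 158.9319°, L = 54.2954 m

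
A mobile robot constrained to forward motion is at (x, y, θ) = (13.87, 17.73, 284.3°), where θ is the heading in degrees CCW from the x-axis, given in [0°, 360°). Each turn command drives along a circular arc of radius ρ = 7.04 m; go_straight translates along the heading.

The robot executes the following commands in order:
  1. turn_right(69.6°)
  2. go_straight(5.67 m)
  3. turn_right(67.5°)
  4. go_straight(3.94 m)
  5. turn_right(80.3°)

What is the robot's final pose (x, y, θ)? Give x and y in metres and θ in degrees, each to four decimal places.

(-7.4008, 17.6597, 66.9000°)

set_pose: (x, y, θ) = (13.8700, 17.7300, 284.3000°), ρ = 7.04
turn_right(69.6°): centre at ρ to the right, rotate −69.6° → (11.0559, 10.2032, 214.7000°)
go_straight(5.67): x += 5.67·cos θ, y += 5.67·sin θ → (6.3943, 6.9754, 214.7000°)
turn_right(67.5°): centre at ρ to the right, rotate −67.5° → (-1.4271, 6.8457, 147.2000°)
go_straight(3.94): x += 3.94·cos θ, y += 3.94·sin θ → (-4.7389, 8.9801, 147.2000°)
turn_right(80.3°): centre at ρ to the right, rotate −80.3° → (-7.4008, 17.6597, 66.9000°)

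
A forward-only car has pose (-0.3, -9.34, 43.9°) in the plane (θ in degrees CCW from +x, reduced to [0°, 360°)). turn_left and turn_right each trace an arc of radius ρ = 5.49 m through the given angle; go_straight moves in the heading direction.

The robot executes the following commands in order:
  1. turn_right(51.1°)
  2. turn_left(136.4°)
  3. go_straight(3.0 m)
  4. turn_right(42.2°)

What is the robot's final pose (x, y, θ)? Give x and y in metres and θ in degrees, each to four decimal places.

(6.0133, 7.1494, 87.0000°)

set_pose: (x, y, θ) = (-0.3000, -9.3400, 43.9000°), ρ = 5.49
turn_right(51.1°): centre at ρ to the right, rotate −51.1° → (4.1949, -7.8491, -7.2000° ≡ 352.8000°)
turn_left(136.4°): centre at ρ to the left, rotate +136.4° → (9.1374, 1.0674, 489.2000° ≡ 129.2000°)
go_straight(3.0): x += 3.0·cos θ, y += 3.0·sin θ → (7.2413, 3.3923, 129.2000°)
turn_right(42.2°): centre at ρ to the right, rotate −42.2° → (6.0133, 7.1494, 87.0000°)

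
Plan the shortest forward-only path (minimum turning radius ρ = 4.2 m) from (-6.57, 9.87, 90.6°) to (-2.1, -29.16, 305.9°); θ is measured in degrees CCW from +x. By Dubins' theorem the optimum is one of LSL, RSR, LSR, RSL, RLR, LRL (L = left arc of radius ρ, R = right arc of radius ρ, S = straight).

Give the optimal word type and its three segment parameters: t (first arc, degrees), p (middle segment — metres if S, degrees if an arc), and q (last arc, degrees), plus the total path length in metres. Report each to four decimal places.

RSL: t = 188.0685°, p = 35.8233 m, q = 43.3685°, L = 52.7885 m

Let ψ = atan2(Δy, Δx) = atan2(-39.03, 4.47) = -83.4665° be the start→goal bearing.
Normalize: d = |goal − start| / ρ = 39.285135/4.2 = 9.353603, α = (θ_start − ψ) mod 360° = 174.0665° = 3.038034 rad, β = (θ_goal − ψ) mod 360° = 29.3665° = 0.512543 rad.
Common terms: sin α = 0.103373, cos α = -0.994643, sin β = 0.490395, cos β = 0.871500, cos(α−β) = -0.816138, d² = 87.489898. Work in radians in the unit-radius frame; every candidate has L = ρ·(t + p + q).
LSL: p² = 2 + d² − 2cos(α−β) + 2d(sin α − sin β) = 83.882085; p = √p² = 9.158716; φ = atan2(cos β − cos α, d + sin α − sin β) = 0.205193 rad; t = (φ − α) mod 2π = 3.450344 rad, q = (β − φ) mod 2π = 0.307350 rad → L = 4.2·(3.450344 + 9.158716 + 0.307350) = 4.2·12.916410 = 54.248923 m
RSR: p² = 2 + d² − 2cos(α−β) + 2d(sin β − sin α) = 98.362262; p = √p² = 9.917775; φ = atan2(cos α − cos β, d − sin α + sin β) = -0.189290 rad; t = (α − φ) mod 2π = 3.227324 rad, q = (φ − β) mod 2π = 5.581353 rad → L = 4.2·(3.227324 + 9.917775 + 5.581353) = 4.2·18.726452 = 78.651097 m
LSR: p² = d² − 2 + 2cos(α−β) + 2d(sin α + sin β) = 94.965370; p = √p² = 9.745018; φ = atan2(−cos α − cos β, d + sin α + sin β) − atan2(−2, p) = 0.214801 rad; t = (φ − α) mod 2π = 3.459952 rad, q = (φ − β) mod 2π = 5.985444 rad → L = 4.2·(3.459952 + 9.745018 + 5.985444) = 4.2·19.190413 = 80.599736 m
RSL: p² = d² − 2 + 2cos(α−β) − 2d(sin α + sin β) = 72.749876; p = √p² = 8.529354; φ = atan2(cos α + cos β, d − sin α − sin β) − atan2(2, p) = -0.244380 rad; t = (α − φ) mod 2π = 3.282414 rad, q = (β − φ) mod 2π = 0.756923 rad → L = 4.2·(3.282414 + 8.529354 + 0.756923) = 4.2·12.568691 = 52.788500 m
RLR: c = (6 − d² + 2cos(α−β) + 2d(sin α − sin β))/8 = -11.295283, |c| > 1 → infeasible
LRL: c = (6 − d² + 2cos(α−β) − 2d(sin α − sin β))/8 = -9.485261, |c| > 1 → infeasible
Shortest: RSL with L = 52.788500 m ≈ 52.7885 m
Convert RSL to answer units (arcs ×180/π): t = 3.282414·180/π = 188.0685°, p = ρ·p = 4.2·8.529354 = 35.8233 m, q = 0.756923·180/π = 43.3685°, L = 52.7885 m.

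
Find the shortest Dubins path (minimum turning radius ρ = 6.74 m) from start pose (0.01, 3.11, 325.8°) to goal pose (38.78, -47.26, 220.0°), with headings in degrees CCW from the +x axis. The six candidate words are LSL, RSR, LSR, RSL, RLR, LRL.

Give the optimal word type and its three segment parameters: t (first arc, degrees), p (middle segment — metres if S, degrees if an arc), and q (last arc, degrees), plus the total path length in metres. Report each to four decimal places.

RSR: t = 11.8348°, p = 55.0632 m, q = 93.9652°, L = 67.5090 m

Let ψ = atan2(Δy, Δx) = atan2(-50.37, 38.77) = -52.4144° be the start→goal bearing.
Normalize: d = |goal − start| / ρ = 63.562959/6.74 = 9.430706, α = (θ_start − ψ) mod 360° = 18.2144° = 0.317901 rad, β = (θ_goal − ψ) mod 360° = 272.4144° = 4.754528 rad.
Common terms: sin α = 0.312573, cos α = 0.949894, sin β = -0.999112, cos β = 0.042126, cos(α−β) = -0.272280, d² = 88.938218. Work in radians in the unit-radius frame; every candidate has L = ρ·(t + p + q).
LSL: p² = 2 + d² − 2cos(α−β) + 2d(sin α − sin β) = 116.223019; p = √p² = 10.780678; φ = atan2(cos β − cos α, d + sin α − sin β) = -0.084303 rad; t = (φ − α) mod 2π = 5.880982 rad, q = (β − φ) mod 2π = 4.838831 rad → L = 6.74·(5.880982 + 10.780678 + 4.838831) = 6.74·21.500490 = 144.913305 m
RSR: p² = 2 + d² − 2cos(α−β) + 2d(sin β − sin α) = 66.742538; p = √p² = 8.169611; φ = atan2(cos α − cos β, d − sin α + sin β) = 0.111345 rad; t = (α − φ) mod 2π = 0.206556 rad, q = (φ − β) mod 2π = 1.640003 rad → L = 6.74·(0.206556 + 8.169611 + 1.640003) = 6.74·10.016169 = 67.508979 m
LSR: p² = d² − 2 + 2cos(α−β) + 2d(sin α + sin β) = 73.444560; p = √p² = 8.569980; φ = atan2(−cos α − cos β, d + sin α + sin β) − atan2(−2, p) = 0.116303 rad; t = (φ − α) mod 2π = 6.081588 rad, q = (φ − β) mod 2π = 1.644961 rad → L = 6.74·(6.081588 + 8.569980 + 1.644961) = 6.74·16.296528 = 109.838601 m
RSL: p² = d² − 2 + 2cos(α−β) − 2d(sin α + sin β) = 99.342755; p = √p² = 9.967084; φ = atan2(cos α + cos β, d − sin α − sin β) − atan2(2, p) = -0.100291 rad; t = (α − φ) mod 2π = 0.418191 rad, q = (β − φ) mod 2π = 4.854818 rad → L = 6.74·(0.418191 + 9.967084 + 4.854818) = 6.74·15.240093 = 102.718229 m
RLR: c = (6 − d² + 2cos(α−β) + 2d(sin α − sin β))/8 = -7.342817, |c| > 1 → infeasible
LRL: c = (6 − d² + 2cos(α−β) − 2d(sin α − sin β))/8 = -13.527877, |c| > 1 → infeasible
Shortest: RSR with L = 67.508979 m ≈ 67.5090 m
Convert RSR to answer units (arcs ×180/π): t = 0.206556·180/π = 11.8348°, p = ρ·p = 6.74·8.169611 = 55.0632 m, q = 1.640003·180/π = 93.9652°, L = 67.5090 m.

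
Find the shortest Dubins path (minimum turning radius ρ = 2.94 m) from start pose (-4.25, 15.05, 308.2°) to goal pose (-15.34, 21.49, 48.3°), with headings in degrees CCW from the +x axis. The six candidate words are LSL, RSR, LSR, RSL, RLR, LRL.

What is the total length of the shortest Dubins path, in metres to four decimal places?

Let ψ = atan2(Δy, Δx) = atan2(6.44, -11.09) = 149.8561° be the start→goal bearing.
Normalize: d = |goal − start| / ρ = 12.824262/2.94 = 4.361994, α = (θ_start − ψ) mod 360° = 158.3439° = 2.763622 rad, β = (θ_goal − ψ) mod 360° = 258.4439° = 4.510697 rad.
Common terms: sin α = 0.369035, cos α = -0.929415, sin β = -0.979729, cos β = -0.200328, cos(α−β) = -0.175367, d² = 19.026991. Work in radians in the unit-radius frame; every candidate has L = ρ·(t + p + q).
LSL: p² = 2 + d² − 2cos(α−β) + 2d(sin α − sin β) = 33.144326; p = √p² = 5.757111; φ = atan2(cos β − cos α, d + sin α − sin β) = 0.126982 rad; t = (φ − α) mod 2π = 3.646546 rad, q = (β − φ) mod 2π = 4.383714 rad → L = 2.94·(3.646546 + 5.757111 + 4.383714) = 2.94·13.787371 = 40.534870 m
RSR: p² = 2 + d² − 2cos(α−β) + 2d(sin β − sin α) = 9.611123; p = √p² = 3.100181; φ = atan2(cos α − cos β, d − sin α + sin β) = -0.237399 rad; t = (α − φ) mod 2π = 3.001022 rad, q = (φ − β) mod 2π = 1.535089 rad → L = 2.94·(3.001022 + 3.100181 + 1.535089) = 2.94·7.636292 = 22.450698 m
LSR: p² = d² − 2 + 2cos(α−β) + 2d(sin α + sin β) = 11.348572; p = √p² = 3.368764; φ = atan2(−cos α − cos β, d + sin α + sin β) − atan2(−2, p) = 0.828288 rad; t = (φ − α) mod 2π = 4.347851 rad, q = (φ − β) mod 2π = 2.600776 rad → L = 2.94·(4.347851 + 3.368764 + 2.600776) = 2.94·10.317391 = 30.333130 m
RSL: p² = d² − 2 + 2cos(α−β) − 2d(sin α + sin β) = 22.003943; p = √p² = 4.690836; φ = atan2(cos α + cos β, d − sin α − sin β) − atan2(2, p) = -0.626422 rad; t = (α − φ) mod 2π = 3.390044 rad, q = (β − φ) mod 2π = 5.137119 rad → L = 2.94·(3.390044 + 4.690836 + 5.137119) = 2.94·13.217999 = 38.860918 m
RLR: c = (6 − d² + 2cos(α−β) + 2d(sin α − sin β))/8 = -0.201390; p = 2π − arccos c = 4.509612 rad; φ = atan2(cos α − cos β, d − sin α + sin β) = -0.237399 rad; t = (α − φ + p/2) mod 2π = 5.255827 rad, q = (α − β − t + p) mod 2π = 3.789895 rad → L = 2.94·(5.255827 + 4.509612 + 3.789895) = 2.94·13.555334 = 39.852683 m
LRL: c = (6 − d² + 2cos(α−β) − 2d(sin α − sin β))/8 = -3.143041, |c| > 1 → infeasible
Shortest: RSR with L = 22.450698 m ≈ 22.4507 m

22.4507 m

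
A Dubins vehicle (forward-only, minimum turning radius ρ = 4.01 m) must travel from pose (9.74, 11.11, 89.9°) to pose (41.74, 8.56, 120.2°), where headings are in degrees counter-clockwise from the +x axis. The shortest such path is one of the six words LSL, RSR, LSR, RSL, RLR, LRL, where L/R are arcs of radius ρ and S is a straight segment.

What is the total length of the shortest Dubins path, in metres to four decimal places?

Let ψ = atan2(Δy, Δx) = atan2(-2.55, 32.00) = -4.5561° be the start→goal bearing.
Normalize: d = |goal − start| / ρ = 32.101441/4.01 = 8.005347, α = (θ_start − ψ) mod 360° = 94.4561° = 1.648570 rad, β = (θ_goal − ψ) mod 360° = 124.7561° = 2.177405 rad.
Common terms: sin α = 0.996977, cos α = -0.077696, sin β = 0.821586, cos β = -0.570085, cos(α−β) = 0.863396, d² = 64.085578. Work in radians in the unit-radius frame; every candidate has L = ρ·(t + p + q).
LSL: p² = 2 + d² − 2cos(α−β) + 2d(sin α − sin β) = 67.166921; p = √p² = 8.195543; φ = atan2(cos β − cos α, d + sin α − sin β) = -0.060116 rad; t = (φ − α) mod 2π = 4.574499 rad, q = (β − φ) mod 2π = 2.237522 rad → L = 4.01·(4.574499 + 8.195543 + 2.237522) = 4.01·15.007563 = 60.180327 m
RSR: p² = 2 + d² − 2cos(α−β) + 2d(sin β − sin α) = 61.550653; p = √p² = 7.845422; φ = atan2(cos α − cos β, d − sin α + sin β) = 0.062803 rad; t = (α − φ) mod 2π = 1.585768 rad, q = (φ − β) mod 2π = 4.168583 rad → L = 4.01·(1.585768 + 7.845422 + 4.168583) = 4.01·13.599773 = 54.535089 m
LSR: p² = d² − 2 + 2cos(α−β) + 2d(sin α + sin β) = 92.928825; p = √p² = 9.639960; φ = atan2(−cos α − cos β, d + sin α + sin β) − atan2(−2, p) = 0.270411 rad; t = (φ − α) mod 2π = 4.905026 rad, q = (φ − β) mod 2π = 4.376192 rad → L = 4.01·(4.905026 + 9.639960 + 4.376192) = 4.01·18.921178 = 75.873922 m
RSL: p² = d² − 2 + 2cos(α−β) − 2d(sin α + sin β) = 34.695913; p = √p² = 5.890324; φ = atan2(cos α + cos β, d − sin α − sin β) − atan2(2, p) = -0.431650 rad; t = (α − φ) mod 2π = 2.080220 rad, q = (β − φ) mod 2π = 2.609055 rad → L = 4.01·(2.080220 + 5.890324 + 2.609055) = 4.01·10.579599 = 42.424192 m
RLR: c = (6 − d² + 2cos(α−β) + 2d(sin α − sin β))/8 = -6.693832, |c| > 1 → infeasible
LRL: c = (6 − d² + 2cos(α−β) − 2d(sin α − sin β))/8 = -7.395865, |c| > 1 → infeasible
Shortest: RSL with L = 42.424192 m ≈ 42.4242 m

42.4242 m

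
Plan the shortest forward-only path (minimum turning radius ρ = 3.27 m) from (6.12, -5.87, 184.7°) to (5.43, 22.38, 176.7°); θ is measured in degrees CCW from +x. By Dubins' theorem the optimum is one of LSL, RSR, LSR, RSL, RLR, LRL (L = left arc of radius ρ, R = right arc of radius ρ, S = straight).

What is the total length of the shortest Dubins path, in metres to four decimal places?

32.8958 m

Let ψ = atan2(Δy, Δx) = atan2(28.25, -0.69) = 91.3992° be the start→goal bearing.
Normalize: d = |goal − start| / ρ = 28.258425/3.27 = 8.641720, α = (θ_start − ψ) mod 360° = 93.3008° = 1.628407 rad, β = (θ_goal − ψ) mod 360° = 85.3008° = 1.488781 rad.
Common terms: sin α = 0.998341, cos α = -0.057579, sin β = 0.996639, cos β = 0.081924, cos(α−β) = 0.990268, d² = 74.679329. Work in radians in the unit-radius frame; every candidate has L = ρ·(t + p + q).
LSL: p² = 2 + d² − 2cos(α−β) + 2d(sin α − sin β) = 74.728216; p = √p² = 8.644548; φ = atan2(cos β − cos α, d + sin α − sin β) = 0.016138 rad; t = (φ − α) mod 2π = 4.670917 rad, q = (β − φ) mod 2π = 1.472642 rad → L = 3.27·(4.670917 + 8.644548 + 1.472642) = 3.27·14.788107 = 48.357111 m
RSR: p² = 2 + d² − 2cos(α−β) + 2d(sin β − sin α) = 74.669370; p = √p² = 8.641144; φ = atan2(cos α − cos β, d − sin α + sin β) = -0.016145 rad; t = (α − φ) mod 2π = 1.644552 rad, q = (φ − β) mod 2π = 4.778260 rad → L = 3.27·(1.644552 + 8.641144 + 4.778260) = 3.27·15.063956 = 49.259135 m
LSR: p² = d² − 2 + 2cos(α−β) + 2d(sin α + sin β) = 109.139976; p = √p² = 10.447008; φ = atan2(−cos α − cos β, d + sin α + sin β) − atan2(−2, p) = 0.186865 rad; t = (φ − α) mod 2π = 4.841643 rad, q = (φ − β) mod 2π = 4.981270 rad → L = 3.27·(4.841643 + 10.447008 + 4.981270) = 3.27·20.269921 = 66.282642 m
RSL: p² = d² − 2 + 2cos(α−β) − 2d(sin α + sin β) = 40.179755; p = √p² = 6.338750; φ = atan2(cos α + cos β, d − sin α − sin β) − atan2(2, p) = -0.301971 rad; t = (α − φ) mod 2π = 1.930378 rad, q = (β − φ) mod 2π = 1.790751 rad → L = 3.27·(1.930378 + 6.338750 + 1.790751) = 3.27·10.059879 = 32.895805 m
RLR: c = (6 − d² + 2cos(α−β) + 2d(sin α − sin β))/8 = -8.333671, |c| > 1 → infeasible
LRL: c = (6 − d² + 2cos(α−β) − 2d(sin α − sin β))/8 = -8.341027, |c| > 1 → infeasible
Shortest: RSL with L = 32.895805 m ≈ 32.8958 m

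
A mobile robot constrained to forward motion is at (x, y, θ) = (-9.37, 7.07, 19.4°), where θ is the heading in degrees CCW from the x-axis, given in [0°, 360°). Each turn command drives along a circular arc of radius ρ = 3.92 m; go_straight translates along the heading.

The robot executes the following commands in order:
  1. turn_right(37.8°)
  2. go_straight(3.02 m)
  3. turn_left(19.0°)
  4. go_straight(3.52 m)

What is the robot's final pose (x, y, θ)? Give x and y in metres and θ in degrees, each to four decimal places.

(0.8332, 5.9756, 0.6000°)

set_pose: (x, y, θ) = (-9.3700, 7.0700, 19.4000°), ρ = 3.92
turn_right(37.8°): centre at ρ to the right, rotate −37.8° → (-6.8306, 7.0922, -18.4000° ≡ 341.6000°)
go_straight(3.02): x += 3.02·cos θ, y += 3.02·sin θ → (-3.9650, 6.1389, 341.6000°)
turn_left(19.0°): centre at ρ to the left, rotate +19.0° → (-2.6866, 5.9387, 360.6000° ≡ 0.6000°)
go_straight(3.52): x += 3.52·cos θ, y += 3.52·sin θ → (0.8332, 5.9756, 0.6000°)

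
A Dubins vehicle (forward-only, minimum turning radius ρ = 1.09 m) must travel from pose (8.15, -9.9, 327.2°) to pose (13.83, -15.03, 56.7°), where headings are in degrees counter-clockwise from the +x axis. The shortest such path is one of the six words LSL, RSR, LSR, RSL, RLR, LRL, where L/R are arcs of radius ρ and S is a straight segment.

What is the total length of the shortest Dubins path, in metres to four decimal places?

8.5844 m

Let ψ = atan2(Δy, Δx) = atan2(-5.13, 5.68) = -42.0874° be the start→goal bearing.
Normalize: d = |goal − start| / ρ = 7.653712/1.09 = 7.021754, α = (θ_start − ψ) mod 360° = 9.2874° = 0.162095 rad, β = (θ_goal − ψ) mod 360° = 98.7874° = 1.724165 rad.
Common terms: sin α = 0.161386, cos α = 0.986891, sin β = 0.988262, cos β = -0.152768, cos(α−β) = 0.008727, d² = 49.305025. Work in radians in the unit-radius frame; every candidate has L = ρ·(t + p + q).
LSL: p² = 2 + d² − 2cos(α−β) + 2d(sin α − sin β) = 39.675335; p = √p² = 6.298836; φ = atan2(cos β − cos α, d + sin α − sin β) = -0.181934 rad; t = (φ − α) mod 2π = 5.939156 rad, q = (β − φ) mod 2π = 1.906099 rad → L = 1.09·(5.939156 + 6.298836 + 1.906099) = 1.09·14.144091 = 15.417059 m
RSR: p² = 2 + d² − 2cos(α−β) + 2d(sin β − sin α) = 62.899808; p = √p² = 7.930940; φ = atan2(cos α − cos β, d − sin α + sin β) = 0.144197 rad; t = (α − φ) mod 2π = 0.017898 rad, q = (φ − β) mod 2π = 4.703218 rad → L = 1.09·(0.017898 + 7.930940 + 4.703218) = 1.09·12.652056 = 13.790741 m
LSR: p² = d² − 2 + 2cos(α−β) + 2d(sin α + sin β) = 63.467573; p = √p² = 7.966654; φ = atan2(−cos α − cos β, d + sin α + sin β) − atan2(−2, p) = 0.144237 rad; t = (φ − α) mod 2π = 6.265327 rad, q = (φ − β) mod 2π = 4.703258 rad → L = 1.09·(6.265327 + 7.966654 + 4.703258) = 1.09·18.935239 = 20.639410 m
RSL: p² = d² − 2 + 2cos(α−β) − 2d(sin α + sin β) = 31.177383; p = √p² = 5.583671; φ = atan2(cos α + cos β, d − sin α − sin β) − atan2(2, p) = -0.202845 rad; t = (α − φ) mod 2π = 0.364941 rad, q = (β − φ) mod 2π = 1.927010 rad → L = 1.09·(0.364941 + 5.583671 + 1.927010) = 1.09·7.875622 = 8.584428 m
RLR: c = (6 − d² + 2cos(α−β) + 2d(sin α − sin β))/8 = -6.862476, |c| > 1 → infeasible
LRL: c = (6 − d² + 2cos(α−β) − 2d(sin α − sin β))/8 = -3.959417, |c| > 1 → infeasible
Shortest: RSL with L = 8.584428 m ≈ 8.5844 m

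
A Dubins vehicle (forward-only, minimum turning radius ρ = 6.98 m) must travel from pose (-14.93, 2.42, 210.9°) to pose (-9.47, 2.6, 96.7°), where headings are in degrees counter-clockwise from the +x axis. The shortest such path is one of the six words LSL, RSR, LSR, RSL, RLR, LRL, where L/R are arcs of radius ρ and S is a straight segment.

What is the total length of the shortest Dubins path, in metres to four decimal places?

Let ψ = atan2(Δy, Δx) = atan2(0.18, 5.46) = 1.8882° be the start→goal bearing.
Normalize: d = |goal − start| / ρ = 5.462966/6.98 = 0.782660, α = (θ_start − ψ) mod 360° = 209.0118° = 3.647944 rad, β = (θ_goal − ψ) mod 360° = 94.8118° = 1.654778 rad.
Common terms: sin α = -0.484990, cos α = -0.874520, sin β = 0.996476, cos β = -0.083883, cos(α−β) = -0.409923, d² = 0.612557. Work in radians in the unit-radius frame; every candidate has L = ρ·(t + p + q).
LSL: p² = 2 + d² − 2cos(α−β) + 2d(sin α − sin β) = 1.113435; p = √p² = 1.055194; φ = atan2(cos β − cos α, d + sin α − sin β) = 2.294618 rad; t = (φ − α) mod 2π = 4.929859 rad, q = (β − φ) mod 2π = 5.643346 rad → L = 6.98·(4.929859 + 1.055194 + 5.643346) = 6.98·11.628399 = 81.166225 m
RSR: p² = 2 + d² − 2cos(α−β) + 2d(sin β − sin α) = 5.751370; p = √p² = 2.398201; φ = atan2(cos α − cos β, d − sin α + sin β) = -0.335963 rad; t = (α − φ) mod 2π = 3.983908 rad, q = (φ − β) mod 2π = 4.292444 rad → L = 6.98·(3.983908 + 2.398201 + 4.292444) = 6.98·10.674553 = 74.508378 m
LSR: p² = d² − 2 + 2cos(α−β) + 2d(sin α + sin β) = -1.406651 < 0 → infeasible
RSL: p² = d² − 2 + 2cos(α−β) − 2d(sin α + sin β) = -3.007928 < 0 → infeasible
RLR: c = (6 − d² + 2cos(α−β) + 2d(sin α − sin β))/8 = 0.281079; p = 2π − arccos c = 4.997307 rad; φ = atan2(cos α − cos β, d − sin α + sin β) = -0.335963 rad; t = (α − φ + p/2) mod 2π = 0.199376 rad, q = (α − β − t + p) mod 2π = 0.507912 rad → L = 6.98·(0.199376 + 4.997307 + 0.507912) = 6.98·5.704595 = 39.818071 m
LRL: c = (6 − d² + 2cos(α−β) − 2d(sin α − sin β))/8 = 0.860821; p = 2π − arccos c = 5.749269 rad; φ = atan2(cos β − cos α, d + sin α − sin β) = 2.294618 rad; t = (φ − α + p/2) mod 2π = 1.521308 rad, q = (β − α − t + p) mod 2π = 2.234795 rad → L = 6.98·(1.521308 + 5.749269 + 2.234795) = 6.98·9.505372 = 66.347495 m
Shortest: RLR with L = 39.818071 m ≈ 39.8181 m

39.8181 m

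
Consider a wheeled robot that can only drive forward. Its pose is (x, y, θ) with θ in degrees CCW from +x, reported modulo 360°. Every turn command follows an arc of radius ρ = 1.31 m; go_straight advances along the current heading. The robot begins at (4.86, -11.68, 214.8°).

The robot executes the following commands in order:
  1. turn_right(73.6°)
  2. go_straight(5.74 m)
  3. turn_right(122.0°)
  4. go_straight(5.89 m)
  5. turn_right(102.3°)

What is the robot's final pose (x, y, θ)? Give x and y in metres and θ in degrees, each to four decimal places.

(6.5019, -4.9132, 276.9000°)

set_pose: (x, y, θ) = (4.8600, -11.6800, 214.8000°), ρ = 1.31
turn_right(73.6°): centre at ρ to the right, rotate −73.6° → (3.2915, -11.6252, 141.2000°)
go_straight(5.74): x += 5.74·cos θ, y += 5.74·sin θ → (-1.1819, -8.0285, 141.2000°)
turn_right(122.0°): centre at ρ to the right, rotate −122.0° → (-0.7918, -5.7705, 19.2000°)
go_straight(5.89): x += 5.89·cos θ, y += 5.89·sin θ → (4.7705, -3.8334, 19.2000°)
turn_right(102.3°): centre at ρ to the right, rotate −102.3° → (6.5019, -4.9132, -83.1000° ≡ 276.9000°)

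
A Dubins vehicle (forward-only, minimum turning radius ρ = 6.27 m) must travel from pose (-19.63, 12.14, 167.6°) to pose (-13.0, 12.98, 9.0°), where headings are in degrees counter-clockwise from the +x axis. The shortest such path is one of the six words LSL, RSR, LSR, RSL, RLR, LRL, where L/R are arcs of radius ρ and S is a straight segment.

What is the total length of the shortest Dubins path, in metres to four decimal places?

42.9974 m

Let ψ = atan2(Δy, Δx) = atan2(0.84, 6.63) = 7.2207° be the start→goal bearing.
Normalize: d = |goal − start| / ρ = 6.683001/6.27 = 1.065869, α = (θ_start − ψ) mod 360° = 160.3793° = 2.799146 rad, β = (θ_goal − ψ) mod 360° = 1.7793° = 0.031054 rad.
Common terms: sin α = 0.335792, cos α = -0.941936, sin β = 0.031049, cos β = 0.999518, cos(α−β) = -0.931056, d² = 1.136077. Work in radians in the unit-radius frame; every candidate has L = ρ·(t + p + q).
LSL: p² = 2 + d² − 2cos(α−β) + 2d(sin α − sin β) = 5.647822; p = √p² = 2.376515; φ = atan2(cos β − cos α, d + sin α − sin β) = 0.956073 rad; t = (φ − α) mod 2π = 4.440112 rad, q = (β − φ) mod 2π = 5.358166 rad → L = 6.27·(4.440112 + 2.376515 + 5.358166) = 6.27·12.174793 = 76.335952 m
RSR: p² = 2 + d² − 2cos(α−β) + 2d(sin β − sin α) = 4.348557; p = √p² = 2.085319; φ = atan2(cos α − cos β, d − sin α + sin β) = -1.197171 rad; t = (α − φ) mod 2π = 3.996318 rad, q = (φ − β) mod 2π = 5.054960 rad → L = 6.27·(3.996318 + 2.085319 + 5.054960) = 6.27·11.136597 = 69.826462 m
LSR: p² = d² − 2 + 2cos(α−β) + 2d(sin α + sin β) = -1.944024 < 0 → infeasible
RSL: p² = d² − 2 + 2cos(α−β) − 2d(sin α + sin β) = -3.508044 < 0 → infeasible
RLR: c = (6 − d² + 2cos(α−β) + 2d(sin α − sin β))/8 = 0.456430; p = 2π − arccos c = 5.186368 rad; φ = atan2(cos α − cos β, d − sin α + sin β) = -1.197171 rad; t = (α − φ + p/2) mod 2π = 0.306317 rad, q = (α − β − t + p) mod 2π = 1.364958 rad → L = 6.27·(0.306317 + 5.186368 + 1.364958) = 6.27·6.857643 = 42.997423 m
LRL: c = (6 − d² + 2cos(α−β) − 2d(sin α − sin β))/8 = 0.294022; p = 2π − arccos c = 5.010821 rad; φ = atan2(cos β − cos α, d + sin α − sin β) = 0.956073 rad; t = (φ − α + p/2) mod 2π = 0.662338 rad, q = (β − α − t + p) mod 2π = 1.580392 rad → L = 6.27·(0.662338 + 5.010821 + 1.580392) = 6.27·7.253551 = 45.479763 m
Shortest: RLR with L = 42.997423 m ≈ 42.9974 m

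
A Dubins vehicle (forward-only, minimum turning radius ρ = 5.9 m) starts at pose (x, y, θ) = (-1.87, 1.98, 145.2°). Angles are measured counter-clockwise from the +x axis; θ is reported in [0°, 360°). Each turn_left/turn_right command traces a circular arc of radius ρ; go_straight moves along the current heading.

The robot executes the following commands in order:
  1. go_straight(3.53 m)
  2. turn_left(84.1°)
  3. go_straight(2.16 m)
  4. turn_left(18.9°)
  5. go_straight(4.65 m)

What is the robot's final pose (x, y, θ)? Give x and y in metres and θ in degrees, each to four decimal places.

set_pose: (x, y, θ) = (-1.8700, 1.9800, 145.2000°), ρ = 5.9
go_straight(3.53): x += 3.53·cos θ, y += 3.53·sin θ → (-4.7687, 3.9946, 145.2000°)
turn_left(84.1°): centre at ρ to the left, rotate +84.1° → (-12.6089, 2.9972, 229.3000°)
go_straight(2.16): x += 2.16·cos θ, y += 2.16·sin θ → (-14.0174, 1.3596, 229.3000°)
turn_left(18.9°): centre at ρ to the left, rotate +18.9° → (-15.0225, -0.2967, 248.2000°)
go_straight(4.65): x += 4.65·cos θ, y += 4.65·sin θ → (-16.7493, -4.6141, 248.2000°)

(-16.7493, -4.6141, 248.2000°)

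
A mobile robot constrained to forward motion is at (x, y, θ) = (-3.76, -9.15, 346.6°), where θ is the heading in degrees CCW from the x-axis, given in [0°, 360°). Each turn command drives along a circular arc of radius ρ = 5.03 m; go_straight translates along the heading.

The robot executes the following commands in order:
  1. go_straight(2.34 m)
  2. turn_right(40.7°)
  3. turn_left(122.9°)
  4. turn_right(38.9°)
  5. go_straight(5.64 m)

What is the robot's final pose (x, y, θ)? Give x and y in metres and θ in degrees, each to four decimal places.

set_pose: (x, y, θ) = (-3.7600, -9.1500, 346.6000°), ρ = 5.03
go_straight(2.34): x += 2.34·cos θ, y += 2.34·sin θ → (-1.4837, -9.6923, 346.6000°)
turn_right(40.7°): centre at ρ to the right, rotate −40.7° → (1.4251, -11.6359, 305.9000°)
turn_left(122.9°): centre at ρ to the left, rotate +122.9° → (10.1892, -10.5054, 428.8000° ≡ 68.8000°)
turn_right(38.9°): centre at ρ to the right, rotate −38.9° → (12.3714, -7.9639, 29.9000°)
go_straight(5.64): x += 5.64·cos θ, y += 5.64·sin θ → (17.2607, -5.1524, 29.9000°)

(17.2607, -5.1524, 29.9000°)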